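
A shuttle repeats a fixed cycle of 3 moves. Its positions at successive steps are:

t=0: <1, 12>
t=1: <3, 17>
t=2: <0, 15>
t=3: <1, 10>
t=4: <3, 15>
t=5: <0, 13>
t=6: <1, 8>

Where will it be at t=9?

Differencing gives <+2, +5>, <-3, -2>, <+1, -5>, <+2, +5>, <-3, -2>, <+1, -5>. This is the pattern <+2, +5>, <-3, -2>, <+1, -5> repeated.
step 7: apply <+2, +5> → <3, 13>
step 8: apply <-3, -2> → <0, 11>
step 9: apply <+1, -5> → <1, 6>

<1, 6>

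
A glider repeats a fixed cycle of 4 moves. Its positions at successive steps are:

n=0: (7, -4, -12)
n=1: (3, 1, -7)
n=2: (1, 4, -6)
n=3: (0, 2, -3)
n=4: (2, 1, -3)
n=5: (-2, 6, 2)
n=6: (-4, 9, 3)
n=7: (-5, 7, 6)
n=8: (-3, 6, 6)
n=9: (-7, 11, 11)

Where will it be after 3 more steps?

(-8, 11, 15)

Differencing gives (-4, +5, +5), (-2, +3, +1), (-1, -2, +3), (+2, -1, +0), (-4, +5, +5), (-2, +3, +1), (-1, -2, +3), (+2, -1, +0), (-4, +5, +5). This is the pattern (-4, +5, +5), (-2, +3, +1), (-1, -2, +3), (+2, -1, +0) repeated.
step 10: apply (-2, +3, +1) → (-9, 14, 12)
step 11: apply (-1, -2, +3) → (-10, 12, 15)
step 12: apply (+2, -1, +0) → (-8, 11, 15)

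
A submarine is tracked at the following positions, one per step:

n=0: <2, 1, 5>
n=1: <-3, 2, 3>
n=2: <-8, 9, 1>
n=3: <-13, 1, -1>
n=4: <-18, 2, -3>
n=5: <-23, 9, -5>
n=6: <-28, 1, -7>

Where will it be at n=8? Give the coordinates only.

<-38, 9, -11>

The first coordinate changes by -5 each step, so at step 8 it is 2 + 8·(-5) = -38.
The second coordinate repeats the cycle [1, 2, 9] with period 3; step 8 mod 3 = 2, giving 9.
The third coordinate changes by -2 each step, so at step 8 it is 5 + 8·(-2) = -11.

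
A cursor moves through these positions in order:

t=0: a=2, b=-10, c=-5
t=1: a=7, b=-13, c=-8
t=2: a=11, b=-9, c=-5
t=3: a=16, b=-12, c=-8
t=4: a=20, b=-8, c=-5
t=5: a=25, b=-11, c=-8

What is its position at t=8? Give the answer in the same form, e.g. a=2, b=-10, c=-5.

a=38, b=-6, c=-5

Differencing gives (+5, -3, -3), (+4, +4, +3), (+5, -3, -3), (+4, +4, +3), (+5, -3, -3). This is the pattern (+5, -3, -3), (+4, +4, +3) repeated.
step 6: apply (+4, +4, +3) → a=29, b=-7, c=-5
step 7: apply (+5, -3, -3) → a=34, b=-10, c=-8
step 8: apply (+4, +4, +3) → a=38, b=-6, c=-5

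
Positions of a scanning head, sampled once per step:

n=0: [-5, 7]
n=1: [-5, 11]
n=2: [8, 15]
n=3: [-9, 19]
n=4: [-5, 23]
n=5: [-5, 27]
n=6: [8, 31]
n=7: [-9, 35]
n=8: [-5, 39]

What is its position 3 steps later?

First: cycles through -5, -5, 8, -9 every 4 steps. Step 11 lands at position 3 of the cycle → -9.
Second: linear, +4 per step → 51 at step 11.

[-9, 51]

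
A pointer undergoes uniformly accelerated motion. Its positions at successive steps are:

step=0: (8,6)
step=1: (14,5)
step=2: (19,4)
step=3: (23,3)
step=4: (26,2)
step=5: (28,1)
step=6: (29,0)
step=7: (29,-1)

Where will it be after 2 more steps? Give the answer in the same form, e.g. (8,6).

(26,-3)

Successive displacements: (+6,-1), (+5,-1), (+4,-1), (+3,-1), (+2,-1), (+1,-1), (+0,-1) — each changes by (-1,+0).
step 8: (29,-1) + (-1,-1) → (28,-2)
step 9: (28,-2) + (-2,-1) → (26,-3)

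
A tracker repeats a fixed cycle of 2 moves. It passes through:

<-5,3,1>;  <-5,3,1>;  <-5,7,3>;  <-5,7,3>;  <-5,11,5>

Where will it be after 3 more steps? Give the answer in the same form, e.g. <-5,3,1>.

Step-to-step displacements: <+0,+0,+0>, <+0,+4,+2>, <+0,+0,+0>, <+0,+4,+2> — a repeating cycle of length 2.
step 5: apply <+0,+0,+0> → <-5,11,5>
step 6: apply <+0,+4,+2> → <-5,15,7>
step 7: apply <+0,+0,+0> → <-5,15,7>

<-5,15,7>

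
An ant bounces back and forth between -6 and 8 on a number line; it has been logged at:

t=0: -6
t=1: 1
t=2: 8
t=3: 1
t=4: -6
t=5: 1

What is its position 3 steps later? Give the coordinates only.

-6

The value reflects between -6 and 8, moving 7 per step.
  step 6: 1 → 8
  step 7: 8 → 1
  step 8: 1 → -6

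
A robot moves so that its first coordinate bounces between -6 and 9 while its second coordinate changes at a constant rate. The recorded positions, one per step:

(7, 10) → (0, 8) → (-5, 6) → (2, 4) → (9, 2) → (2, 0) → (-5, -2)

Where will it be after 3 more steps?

The first coordinate reflects between -6 and 9, moving 7 per step.
  step 7: -5 → 0
  step 8: 0 → 7
  step 9: 7 → 4
The second coordinate changes by -2 each step: at step 9 it is -8.

(4, -8)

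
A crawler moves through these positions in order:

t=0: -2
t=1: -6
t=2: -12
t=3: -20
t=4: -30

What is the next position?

-42

Taking differences between consecutive positions: -4, -6, -8, -10. These grow by -2 each step.
step 5: -30 − 12 → -42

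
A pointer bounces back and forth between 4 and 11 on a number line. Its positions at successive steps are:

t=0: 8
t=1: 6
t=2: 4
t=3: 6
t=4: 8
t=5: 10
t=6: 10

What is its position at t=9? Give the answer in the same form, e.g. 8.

4

The value reflects between 4 and 11, moving 2 per step.
  step 7: 10 → 8
  step 8: 8 → 6
  step 9: 6 → 4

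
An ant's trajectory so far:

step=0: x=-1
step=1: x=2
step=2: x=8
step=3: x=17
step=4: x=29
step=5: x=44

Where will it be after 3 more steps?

x=107

First differences are +3, +6, +9, +12, +15; their common second difference is +3 (constant acceleration).
step 6: 44 + 18 → x=62
step 7: 62 + 21 → x=83
step 8: 83 + 24 → x=107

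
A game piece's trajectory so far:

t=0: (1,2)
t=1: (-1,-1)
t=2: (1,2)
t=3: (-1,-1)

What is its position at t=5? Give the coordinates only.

Step-to-step displacements: (-2,-3), (+2,+3), (-2,-3); each is -1× the previous.
step 4: (-1,-1) + (+2,+3) → (1,2)
step 5: (1,2) + (-2,-3) → (-1,-1)

(-1,-1)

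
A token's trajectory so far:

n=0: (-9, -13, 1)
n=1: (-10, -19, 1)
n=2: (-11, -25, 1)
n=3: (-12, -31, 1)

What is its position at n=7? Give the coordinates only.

Constant displacement of (-1, -6, +0) per step.
step 4: (-12, -31, 1) + (-1, -6, +0) → (-13, -37, 1)
step 5: (-13, -37, 1) + (-1, -6, +0) → (-14, -43, 1)
step 6: (-14, -43, 1) + (-1, -6, +0) → (-15, -49, 1)
step 7: (-15, -49, 1) + (-1, -6, +0) → (-16, -55, 1)

(-16, -55, 1)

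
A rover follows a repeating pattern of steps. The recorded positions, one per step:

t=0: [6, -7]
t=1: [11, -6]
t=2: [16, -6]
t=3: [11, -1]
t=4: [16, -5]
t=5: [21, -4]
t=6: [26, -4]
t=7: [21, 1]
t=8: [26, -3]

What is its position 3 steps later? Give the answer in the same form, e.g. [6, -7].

Differencing gives [+5, +1], [+5, +0], [-5, +5], [+5, -4], [+5, +1], [+5, +0], [-5, +5], [+5, -4]. This is the pattern [+5, +1], [+5, +0], [-5, +5], [+5, -4] repeated.
step 9: apply [+5, +1] → [31, -2]
step 10: apply [+5, +0] → [36, -2]
step 11: apply [-5, +5] → [31, 3]

[31, 3]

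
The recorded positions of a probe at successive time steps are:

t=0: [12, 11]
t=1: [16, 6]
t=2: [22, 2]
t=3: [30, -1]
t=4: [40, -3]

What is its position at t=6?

Successive displacements: [+4, -5], [+6, -4], [+8, -3], [+10, -2] — each changes by [+2, +1].
step 5: [40, -3] + [+12, -1] → [52, -4]
step 6: [52, -4] + [+14, +0] → [66, -4]

[66, -4]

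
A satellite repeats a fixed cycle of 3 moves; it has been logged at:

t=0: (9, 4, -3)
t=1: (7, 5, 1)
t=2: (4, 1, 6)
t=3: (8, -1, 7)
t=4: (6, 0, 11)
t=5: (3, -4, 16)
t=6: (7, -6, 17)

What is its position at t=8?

Step-to-step displacements: (-2, +1, +4), (-3, -4, +5), (+4, -2, +1), (-2, +1, +4), (-3, -4, +5), (+4, -2, +1) — a repeating cycle of length 3.
step 7: apply (-2, +1, +4) → (5, -5, 21)
step 8: apply (-3, -4, +5) → (2, -9, 26)

(2, -9, 26)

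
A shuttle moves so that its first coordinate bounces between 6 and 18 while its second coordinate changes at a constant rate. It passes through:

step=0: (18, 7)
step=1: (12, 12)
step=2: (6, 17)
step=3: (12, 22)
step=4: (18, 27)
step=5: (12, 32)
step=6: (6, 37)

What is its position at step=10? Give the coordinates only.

The first coordinate travels 6 per step and bounces off the walls at 6 and 18.
  step 7: 6 → 12
  step 8: 12 → 18
  step 9: 18 → 12
  step 10: 12 → 6
The second coordinate changes by +5 each step: at step 10 it is 57.

(6, 57)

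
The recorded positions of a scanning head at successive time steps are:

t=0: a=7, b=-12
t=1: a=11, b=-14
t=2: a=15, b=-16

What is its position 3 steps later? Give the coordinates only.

Constant displacement of (+4, -2) per step.
step 3: a=15, b=-16 + (+4, -2) → a=19, b=-18
step 4: a=19, b=-18 + (+4, -2) → a=23, b=-20
step 5: a=23, b=-20 + (+4, -2) → a=27, b=-22

a=27, b=-22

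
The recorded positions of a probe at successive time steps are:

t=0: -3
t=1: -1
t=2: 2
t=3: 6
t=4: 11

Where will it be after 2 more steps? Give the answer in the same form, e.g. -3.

Taking differences between consecutive positions: +2, +3, +4, +5. These grow by +1 each step.
step 5: 11 + 6 → 17
step 6: 17 + 7 → 24

24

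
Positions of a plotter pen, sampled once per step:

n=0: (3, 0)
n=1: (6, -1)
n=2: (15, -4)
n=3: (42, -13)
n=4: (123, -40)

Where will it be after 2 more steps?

(1095, -364)

Consecutive displacements (+3, -1), (+9, -3), (+27, -9), (+81, -27) scale by a factor of 3 each step.
step 5: (123, -40) + (+243, -81) → (366, -121)
step 6: (366, -121) + (+729, -243) → (1095, -364)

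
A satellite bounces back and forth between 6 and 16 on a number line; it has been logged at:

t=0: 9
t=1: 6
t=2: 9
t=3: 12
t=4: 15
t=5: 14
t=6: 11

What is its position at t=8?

The value reflects between 6 and 16, moving 3 per step.
  step 7: 11 → 8
  step 8: 8 → 7

7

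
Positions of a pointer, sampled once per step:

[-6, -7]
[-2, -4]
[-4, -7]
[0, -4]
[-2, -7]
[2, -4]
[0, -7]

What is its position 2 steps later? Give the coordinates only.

[2, -7]

Step-to-step displacements: [+4, +3], [-2, -3], [+4, +3], [-2, -3], [+4, +3], [-2, -3] — a repeating cycle of length 2.
step 7: apply [+4, +3] → [4, -4]
step 8: apply [-2, -3] → [2, -7]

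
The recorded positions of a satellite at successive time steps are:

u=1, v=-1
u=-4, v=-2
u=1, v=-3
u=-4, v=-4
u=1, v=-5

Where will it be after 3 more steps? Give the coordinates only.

u=-4, v=-8

U: cycles through 1, -4 every 2 steps. Step 7 lands at position 1 of the cycle → -4.
V: linear, -1 per step → -8 at step 7.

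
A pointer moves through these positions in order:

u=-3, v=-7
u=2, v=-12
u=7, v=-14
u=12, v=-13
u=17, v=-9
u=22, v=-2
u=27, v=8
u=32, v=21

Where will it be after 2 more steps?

Successive displacements: (+5, -5), (+5, -2), (+5, +1), (+5, +4), (+5, +7), (+5, +10), (+5, +13) — each changes by (+0, +3).
step 8: u=32, v=21 + (+5, +16) → u=37, v=37
step 9: u=37, v=37 + (+5, +19) → u=42, v=56

u=42, v=56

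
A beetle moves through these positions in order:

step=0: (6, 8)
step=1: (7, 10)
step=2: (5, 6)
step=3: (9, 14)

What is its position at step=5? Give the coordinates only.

Consecutive displacements (+1, +2), (-2, -4), (+4, +8) scale by a factor of -2 each step.
step 4: (9, 14) + (-8, -16) → (1, -2)
step 5: (1, -2) + (+16, +32) → (17, 30)

(17, 30)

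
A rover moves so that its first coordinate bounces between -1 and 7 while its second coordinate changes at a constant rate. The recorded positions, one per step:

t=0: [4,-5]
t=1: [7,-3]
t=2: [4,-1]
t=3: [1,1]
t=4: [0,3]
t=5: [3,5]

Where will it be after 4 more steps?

The first coordinate travels 3 per step and bounces off the walls at -1 and 7.
  step 6: 3 → 6
  step 7: 6 → 5
  step 8: 5 → 2
  step 9: 2 → -1
The second coordinate changes by +2 each step: at step 9 it is 13.

[-1,13]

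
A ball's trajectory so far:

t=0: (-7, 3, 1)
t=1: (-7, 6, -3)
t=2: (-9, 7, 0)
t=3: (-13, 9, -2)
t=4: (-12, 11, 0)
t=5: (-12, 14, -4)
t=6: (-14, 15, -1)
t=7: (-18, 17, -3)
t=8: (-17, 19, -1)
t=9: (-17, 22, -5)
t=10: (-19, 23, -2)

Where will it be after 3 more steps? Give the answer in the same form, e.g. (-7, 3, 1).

(-22, 30, -6)

Differencing gives (+0, +3, -4), (-2, +1, +3), (-4, +2, -2), (+1, +2, +2), (+0, +3, -4), (-2, +1, +3), (-4, +2, -2), (+1, +2, +2), (+0, +3, -4), (-2, +1, +3). This is the pattern (+0, +3, -4), (-2, +1, +3), (-4, +2, -2), (+1, +2, +2) repeated.
step 11: apply (-4, +2, -2) → (-23, 25, -4)
step 12: apply (+1, +2, +2) → (-22, 27, -2)
step 13: apply (+0, +3, -4) → (-22, 30, -6)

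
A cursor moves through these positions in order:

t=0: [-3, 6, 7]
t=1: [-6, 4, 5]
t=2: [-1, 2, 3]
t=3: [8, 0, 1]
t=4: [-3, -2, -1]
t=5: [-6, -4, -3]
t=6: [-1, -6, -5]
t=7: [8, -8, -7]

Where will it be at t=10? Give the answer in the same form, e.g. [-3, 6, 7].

The first coordinate repeats the cycle [-3, -6, -1, 8] with period 4; step 10 mod 4 = 2, giving -1.
The second coordinate changes by -2 each step, so at step 10 it is 6 + 10·(-2) = -14.
The third coordinate changes by -2 each step, so at step 10 it is 7 + 10·(-2) = -13.

[-1, -14, -13]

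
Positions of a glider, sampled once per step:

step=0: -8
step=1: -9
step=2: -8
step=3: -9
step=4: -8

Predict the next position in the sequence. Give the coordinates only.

Consecutive displacements -1, +1, -1, +1 scale by a factor of -1 each step.
step 5: -8 − 1 → -9

-9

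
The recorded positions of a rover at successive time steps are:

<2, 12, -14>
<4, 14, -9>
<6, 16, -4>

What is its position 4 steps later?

<14, 24, 16>

The position changes by <+2, +2, +5> every step.
step 3: <6, 16, -4> + <+2, +2, +5> → <8, 18, 1>
step 4: <8, 18, 1> + <+2, +2, +5> → <10, 20, 6>
step 5: <10, 20, 6> + <+2, +2, +5> → <12, 22, 11>
step 6: <12, 22, 11> + <+2, +2, +5> → <14, 24, 16>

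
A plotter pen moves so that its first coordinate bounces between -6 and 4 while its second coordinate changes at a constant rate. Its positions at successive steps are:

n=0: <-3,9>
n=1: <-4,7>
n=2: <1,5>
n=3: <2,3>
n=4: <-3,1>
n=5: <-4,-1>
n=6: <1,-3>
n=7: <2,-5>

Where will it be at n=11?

<2,-13>

The first coordinate travels 5 per step and bounces off the walls at -6 and 4.
  step 8: 2 → -3
  step 9: -3 → -4
  step 10: -4 → 1
  step 11: 1 → 2
The second coordinate changes by -2 each step: at step 11 it is -13.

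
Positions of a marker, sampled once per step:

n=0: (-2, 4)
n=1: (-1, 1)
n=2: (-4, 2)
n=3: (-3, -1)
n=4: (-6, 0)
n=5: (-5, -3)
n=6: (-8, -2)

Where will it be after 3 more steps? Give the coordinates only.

(-9, -7)

The moves between consecutive positions are (+1, -3), (-3, +1), (+1, -3), (-3, +1), (+1, -3), (-3, +1); they repeat the 2-cycle [(+1, -3), (-3, +1)].
step 7: apply (+1, -3) → (-7, -5)
step 8: apply (-3, +1) → (-10, -4)
step 9: apply (+1, -3) → (-9, -7)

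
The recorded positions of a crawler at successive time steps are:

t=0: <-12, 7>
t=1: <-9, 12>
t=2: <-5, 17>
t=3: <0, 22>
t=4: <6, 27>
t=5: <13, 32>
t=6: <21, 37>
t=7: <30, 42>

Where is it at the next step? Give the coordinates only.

<40, 47>

Successive displacements: <+3, +5>, <+4, +5>, <+5, +5>, <+6, +5>, <+7, +5>, <+8, +5>, <+9, +5> — each changes by <+1, +0>.
step 8: <30, 42> + <+10, +5> → <40, 47>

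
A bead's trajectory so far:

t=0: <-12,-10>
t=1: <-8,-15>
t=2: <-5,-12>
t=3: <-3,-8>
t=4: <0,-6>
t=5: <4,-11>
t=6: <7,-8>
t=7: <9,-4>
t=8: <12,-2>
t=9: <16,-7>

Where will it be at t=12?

Step-to-step displacements: <+4,-5>, <+3,+3>, <+2,+4>, <+3,+2>, <+4,-5>, <+3,+3>, <+2,+4>, <+3,+2>, <+4,-5> — a repeating cycle of length 4.
step 10: apply <+3,+3> → <19,-4>
step 11: apply <+2,+4> → <21,0>
step 12: apply <+3,+2> → <24,2>

<24,2>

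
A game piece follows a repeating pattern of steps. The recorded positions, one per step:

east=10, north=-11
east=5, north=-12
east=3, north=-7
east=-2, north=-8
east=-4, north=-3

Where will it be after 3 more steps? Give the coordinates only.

east=-16, north=0

Differencing gives (-5, -1), (-2, +5), (-5, -1), (-2, +5). This is the pattern (-5, -1), (-2, +5) repeated.
step 5: apply (-5, -1) → east=-9, north=-4
step 6: apply (-2, +5) → east=-11, north=1
step 7: apply (-5, -1) → east=-16, north=0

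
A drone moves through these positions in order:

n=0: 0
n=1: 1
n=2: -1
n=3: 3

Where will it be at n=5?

11

The jumps are +1, -2, +4 — a geometric progression with ratio -2.
step 4: 3 − 8 → -5
step 5: -5 + 16 → 11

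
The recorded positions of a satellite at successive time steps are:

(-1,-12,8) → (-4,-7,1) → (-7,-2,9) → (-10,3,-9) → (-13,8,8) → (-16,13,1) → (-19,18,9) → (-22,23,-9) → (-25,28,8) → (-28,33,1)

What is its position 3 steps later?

(-37,48,8)

The first coordinate changes by -3 each step, so at step 12 it is -1 + 12·(-3) = -37.
The second coordinate changes by +5 each step, so at step 12 it is -12 + 12·(5) = 48.
The third coordinate repeats the cycle [8, 1, 9, -9] with period 4; step 12 mod 4 = 0, giving 8.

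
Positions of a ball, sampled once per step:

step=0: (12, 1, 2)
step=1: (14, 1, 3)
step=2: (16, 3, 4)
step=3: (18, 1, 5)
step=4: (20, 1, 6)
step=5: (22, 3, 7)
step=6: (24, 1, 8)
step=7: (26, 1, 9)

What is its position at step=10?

First: linear, +2 per step → 32 at step 10.
Second: cycles through 1, 1, 3 every 3 steps. Step 10 lands at position 1 of the cycle → 1.
Third: linear, +1 per step → 12 at step 10.

(32, 1, 12)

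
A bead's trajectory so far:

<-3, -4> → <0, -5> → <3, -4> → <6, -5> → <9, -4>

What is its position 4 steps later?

First: linear, +3 per step → 21 at step 8.
Second: cycles through -4, -5 every 2 steps. Step 8 lands at position 0 of the cycle → -4.

<21, -4>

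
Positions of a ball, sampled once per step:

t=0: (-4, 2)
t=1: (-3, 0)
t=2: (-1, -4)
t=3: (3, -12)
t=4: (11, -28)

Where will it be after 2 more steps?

The jumps are (+1, -2), (+2, -4), (+4, -8), (+8, -16) — a geometric progression with ratio 2.
step 5: (11, -28) + (+16, -32) → (27, -60)
step 6: (27, -60) + (+32, -64) → (59, -124)

(59, -124)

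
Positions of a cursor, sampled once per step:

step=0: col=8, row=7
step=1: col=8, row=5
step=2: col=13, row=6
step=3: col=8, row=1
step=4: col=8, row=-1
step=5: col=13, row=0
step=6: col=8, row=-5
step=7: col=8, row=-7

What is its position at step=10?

col=8, row=-13

Differencing gives (+0, -2), (+5, +1), (-5, -5), (+0, -2), (+5, +1), (-5, -5), (+0, -2). This is the pattern (+0, -2), (+5, +1), (-5, -5) repeated.
step 8: apply (+5, +1) → col=13, row=-6
step 9: apply (-5, -5) → col=8, row=-11
step 10: apply (+0, -2) → col=8, row=-13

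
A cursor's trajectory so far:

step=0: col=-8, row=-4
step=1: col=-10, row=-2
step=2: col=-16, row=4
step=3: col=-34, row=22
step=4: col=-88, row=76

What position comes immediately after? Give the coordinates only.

The jumps are (-2, +2), (-6, +6), (-18, +18), (-54, +54) — a geometric progression with ratio 3.
step 5: col=-88, row=76 + (-162, +162) → col=-250, row=238

col=-250, row=238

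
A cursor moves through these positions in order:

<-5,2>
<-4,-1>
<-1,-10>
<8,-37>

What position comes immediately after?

The jumps are <+1,-3>, <+3,-9>, <+9,-27> — a geometric progression with ratio 3.
step 4: <8,-37> + <+27,-81> → <35,-118>

<35,-118>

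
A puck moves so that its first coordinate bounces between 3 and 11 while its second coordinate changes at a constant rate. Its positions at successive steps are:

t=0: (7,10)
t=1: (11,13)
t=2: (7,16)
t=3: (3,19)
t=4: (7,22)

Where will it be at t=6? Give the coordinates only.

(7,28)

The first coordinate reflects between 3 and 11, moving 4 per step.
  step 5: 7 → 11
  step 6: 11 → 7
The second coordinate changes by +3 each step: at step 6 it is 28.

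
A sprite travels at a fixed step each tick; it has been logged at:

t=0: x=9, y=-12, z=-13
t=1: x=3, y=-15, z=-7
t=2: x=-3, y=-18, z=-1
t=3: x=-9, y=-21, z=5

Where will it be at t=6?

x=-27, y=-30, z=23

Constant displacement of (-6,-3,+6) per step.
step 4: x=-9, y=-21, z=5 + (-6,-3,+6) → x=-15, y=-24, z=11
step 5: x=-15, y=-24, z=11 + (-6,-3,+6) → x=-21, y=-27, z=17
step 6: x=-21, y=-27, z=17 + (-6,-3,+6) → x=-27, y=-30, z=23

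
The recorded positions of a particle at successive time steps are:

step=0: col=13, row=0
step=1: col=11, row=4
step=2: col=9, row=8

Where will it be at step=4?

The position changes by (-2,+4) every step.
step 3: col=9, row=8 + (-2,+4) → col=7, row=12
step 4: col=7, row=12 + (-2,+4) → col=5, row=16

col=5, row=16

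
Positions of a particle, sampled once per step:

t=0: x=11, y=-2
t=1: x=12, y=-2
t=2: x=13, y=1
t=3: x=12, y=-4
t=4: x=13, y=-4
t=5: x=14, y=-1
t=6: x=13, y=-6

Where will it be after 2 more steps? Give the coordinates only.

x=15, y=-3

Differencing gives (+1,+0), (+1,+3), (-1,-5), (+1,+0), (+1,+3), (-1,-5). This is the pattern (+1,+0), (+1,+3), (-1,-5) repeated.
step 7: apply (+1,+0) → x=14, y=-6
step 8: apply (+1,+3) → x=15, y=-3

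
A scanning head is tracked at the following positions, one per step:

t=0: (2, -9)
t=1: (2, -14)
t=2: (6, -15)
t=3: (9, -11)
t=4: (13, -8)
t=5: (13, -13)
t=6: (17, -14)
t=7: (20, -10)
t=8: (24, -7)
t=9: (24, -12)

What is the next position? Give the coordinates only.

(28, -13)

Step-to-step displacements: (+0, -5), (+4, -1), (+3, +4), (+4, +3), (+0, -5), (+4, -1), (+3, +4), (+4, +3), (+0, -5) — a repeating cycle of length 4.
step 10: apply (+4, -1) → (28, -13)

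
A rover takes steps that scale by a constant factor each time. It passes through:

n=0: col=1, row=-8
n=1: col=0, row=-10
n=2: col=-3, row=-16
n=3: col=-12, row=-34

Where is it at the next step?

col=-39, row=-88

Consecutive displacements (-1,-2), (-3,-6), (-9,-18) scale by a factor of 3 each step.
step 4: col=-12, row=-34 + (-27,-54) → col=-39, row=-88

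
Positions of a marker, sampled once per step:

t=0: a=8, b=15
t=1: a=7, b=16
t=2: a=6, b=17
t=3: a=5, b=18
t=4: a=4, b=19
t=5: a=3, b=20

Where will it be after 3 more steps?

a=0, b=23

The position changes by (-1, +1) every step.
step 6: a=3, b=20 + (-1, +1) → a=2, b=21
step 7: a=2, b=21 + (-1, +1) → a=1, b=22
step 8: a=1, b=22 + (-1, +1) → a=0, b=23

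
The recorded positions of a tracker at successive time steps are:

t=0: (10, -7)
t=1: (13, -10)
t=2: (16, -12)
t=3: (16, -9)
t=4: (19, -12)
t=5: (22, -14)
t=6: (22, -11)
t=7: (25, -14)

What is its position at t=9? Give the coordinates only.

The moves between consecutive positions are (+3, -3), (+3, -2), (+0, +3), (+3, -3), (+3, -2), (+0, +3), (+3, -3); they repeat the 3-cycle [(+3, -3), (+3, -2), (+0, +3)].
step 8: apply (+3, -2) → (28, -16)
step 9: apply (+0, +3) → (28, -13)

(28, -13)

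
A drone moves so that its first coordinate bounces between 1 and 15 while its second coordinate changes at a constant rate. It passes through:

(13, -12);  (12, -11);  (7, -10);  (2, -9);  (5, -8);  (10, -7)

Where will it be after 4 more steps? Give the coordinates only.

The first coordinate travels 5 per step and bounces off the walls at 1 and 15.
  step 6: 10 → 15
  step 7: 15 → 10
  step 8: 10 → 5
  step 9: 5 → 2
The second coordinate changes by +1 each step: at step 9 it is -3.

(2, -3)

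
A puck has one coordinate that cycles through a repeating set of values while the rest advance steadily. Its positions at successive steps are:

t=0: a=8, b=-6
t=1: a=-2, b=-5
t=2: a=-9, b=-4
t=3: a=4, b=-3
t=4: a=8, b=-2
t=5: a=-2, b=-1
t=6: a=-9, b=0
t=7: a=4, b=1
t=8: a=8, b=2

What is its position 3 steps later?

a=4, b=5

A: cycles through 8, -2, -9, 4 every 4 steps. Step 11 lands at position 3 of the cycle → 4.
B: linear, +1 per step → 5 at step 11.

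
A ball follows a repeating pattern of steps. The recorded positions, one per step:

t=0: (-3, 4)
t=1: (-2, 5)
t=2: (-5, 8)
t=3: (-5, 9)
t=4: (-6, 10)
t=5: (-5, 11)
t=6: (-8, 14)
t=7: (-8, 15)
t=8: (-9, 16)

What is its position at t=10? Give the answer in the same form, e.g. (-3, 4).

Step-to-step displacements: (+1, +1), (-3, +3), (+0, +1), (-1, +1), (+1, +1), (-3, +3), (+0, +1), (-1, +1) — a repeating cycle of length 4.
step 9: apply (+1, +1) → (-8, 17)
step 10: apply (-3, +3) → (-11, 20)

(-11, 20)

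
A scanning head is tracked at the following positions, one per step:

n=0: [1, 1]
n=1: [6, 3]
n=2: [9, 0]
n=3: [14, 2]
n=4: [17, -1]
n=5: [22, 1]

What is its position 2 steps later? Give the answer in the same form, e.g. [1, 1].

[30, 0]

Differencing gives [+5, +2], [+3, -3], [+5, +2], [+3, -3], [+5, +2]. This is the pattern [+5, +2], [+3, -3] repeated.
step 6: apply [+3, -3] → [25, -2]
step 7: apply [+5, +2] → [30, 0]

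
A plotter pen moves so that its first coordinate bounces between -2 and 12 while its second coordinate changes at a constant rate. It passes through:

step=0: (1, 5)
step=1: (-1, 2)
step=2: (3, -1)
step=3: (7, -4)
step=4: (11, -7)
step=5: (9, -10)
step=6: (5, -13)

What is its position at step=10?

(7, -25)

The first coordinate travels 4 per step and bounces off the walls at -2 and 12.
  step 7: 5 → 1
  step 8: 1 → -1
  step 9: -1 → 3
  step 10: 3 → 7
The second coordinate changes by -3 each step: at step 10 it is -25.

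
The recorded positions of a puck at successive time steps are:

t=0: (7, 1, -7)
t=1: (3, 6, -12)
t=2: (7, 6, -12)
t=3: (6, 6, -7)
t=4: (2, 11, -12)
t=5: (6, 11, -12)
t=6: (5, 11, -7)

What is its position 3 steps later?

(4, 16, -7)

The moves between consecutive positions are (-4, +5, -5), (+4, +0, +0), (-1, +0, +5), (-4, +5, -5), (+4, +0, +0), (-1, +0, +5); they repeat the 3-cycle [(-4, +5, -5), (+4, +0, +0), (-1, +0, +5)].
step 7: apply (-4, +5, -5) → (1, 16, -12)
step 8: apply (+4, +0, +0) → (5, 16, -12)
step 9: apply (-1, +0, +5) → (4, 16, -7)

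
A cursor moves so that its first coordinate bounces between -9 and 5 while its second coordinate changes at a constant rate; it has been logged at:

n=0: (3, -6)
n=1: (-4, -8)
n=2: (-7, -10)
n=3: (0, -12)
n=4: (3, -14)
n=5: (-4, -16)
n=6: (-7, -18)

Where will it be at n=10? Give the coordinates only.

The first coordinate reflects between -9 and 5, moving 7 per step.
  step 7: -7 → 0
  step 8: 0 → 3
  step 9: 3 → -4
  step 10: -4 → -7
The second coordinate changes by -2 each step: at step 10 it is -26.

(-7, -26)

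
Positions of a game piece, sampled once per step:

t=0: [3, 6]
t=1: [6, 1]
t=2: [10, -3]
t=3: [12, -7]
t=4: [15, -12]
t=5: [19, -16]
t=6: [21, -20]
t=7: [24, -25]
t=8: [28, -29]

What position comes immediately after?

Differencing gives [+3, -5], [+4, -4], [+2, -4], [+3, -5], [+4, -4], [+2, -4], [+3, -5], [+4, -4]. This is the pattern [+3, -5], [+4, -4], [+2, -4] repeated.
step 9: apply [+2, -4] → [30, -33]

[30, -33]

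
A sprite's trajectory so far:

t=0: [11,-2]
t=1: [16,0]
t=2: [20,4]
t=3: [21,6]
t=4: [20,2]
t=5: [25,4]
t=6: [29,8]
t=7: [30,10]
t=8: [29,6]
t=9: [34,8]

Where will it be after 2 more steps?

Step-to-step displacements: [+5,+2], [+4,+4], [+1,+2], [-1,-4], [+5,+2], [+4,+4], [+1,+2], [-1,-4], [+5,+2] — a repeating cycle of length 4.
step 10: apply [+4,+4] → [38,12]
step 11: apply [+1,+2] → [39,14]

[39,14]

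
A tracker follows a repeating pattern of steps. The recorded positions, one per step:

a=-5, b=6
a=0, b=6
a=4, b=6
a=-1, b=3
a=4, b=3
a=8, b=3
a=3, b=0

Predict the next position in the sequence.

a=8, b=0

Step-to-step displacements: (+5, +0), (+4, +0), (-5, -3), (+5, +0), (+4, +0), (-5, -3) — a repeating cycle of length 3.
step 7: apply (+5, +0) → a=8, b=0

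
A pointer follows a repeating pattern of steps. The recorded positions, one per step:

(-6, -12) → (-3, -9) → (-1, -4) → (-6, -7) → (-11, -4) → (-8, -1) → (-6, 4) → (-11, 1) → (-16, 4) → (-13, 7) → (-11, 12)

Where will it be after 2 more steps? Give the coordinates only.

Step-to-step displacements: (+3, +3), (+2, +5), (-5, -3), (-5, +3), (+3, +3), (+2, +5), (-5, -3), (-5, +3), (+3, +3), (+2, +5) — a repeating cycle of length 4.
step 11: apply (-5, -3) → (-16, 9)
step 12: apply (-5, +3) → (-21, 12)

(-21, 12)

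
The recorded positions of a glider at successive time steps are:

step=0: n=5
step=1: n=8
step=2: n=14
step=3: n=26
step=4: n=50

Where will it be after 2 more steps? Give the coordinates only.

n=194

The jumps are +3, +6, +12, +24 — a geometric progression with ratio 2.
step 5: 50 + 48 → n=98
step 6: 98 + 96 → n=194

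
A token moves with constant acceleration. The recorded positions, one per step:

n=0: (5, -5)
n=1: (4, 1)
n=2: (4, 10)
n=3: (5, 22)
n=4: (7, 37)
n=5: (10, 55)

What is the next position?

(14, 76)

Successive displacements: (-1, +6), (+0, +9), (+1, +12), (+2, +15), (+3, +18) — each changes by (+1, +3).
step 6: (10, 55) + (+4, +21) → (14, 76)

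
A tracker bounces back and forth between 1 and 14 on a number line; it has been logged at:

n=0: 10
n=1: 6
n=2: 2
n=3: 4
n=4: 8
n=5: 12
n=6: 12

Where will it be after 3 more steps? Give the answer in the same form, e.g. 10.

The value reflects between 1 and 14, moving 4 per step.
  step 7: 12 → 8
  step 8: 8 → 4
  step 9: 4 → 2

2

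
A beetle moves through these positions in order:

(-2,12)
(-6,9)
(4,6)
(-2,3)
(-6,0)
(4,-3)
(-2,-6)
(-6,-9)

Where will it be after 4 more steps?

First: cycles through -2, -6, 4 every 3 steps. Step 11 lands at position 2 of the cycle → 4.
Second: linear, -3 per step → -21 at step 11.

(4,-21)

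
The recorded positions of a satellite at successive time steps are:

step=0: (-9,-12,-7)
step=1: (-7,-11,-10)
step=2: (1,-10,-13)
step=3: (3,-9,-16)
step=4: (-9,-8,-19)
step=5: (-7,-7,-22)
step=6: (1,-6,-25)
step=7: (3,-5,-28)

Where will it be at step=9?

(-7,-3,-34)

First: cycles through -9, -7, 1, 3 every 4 steps. Step 9 lands at position 1 of the cycle → -7.
Second: linear, +1 per step → -3 at step 9.
Third: linear, -3 per step → -34 at step 9.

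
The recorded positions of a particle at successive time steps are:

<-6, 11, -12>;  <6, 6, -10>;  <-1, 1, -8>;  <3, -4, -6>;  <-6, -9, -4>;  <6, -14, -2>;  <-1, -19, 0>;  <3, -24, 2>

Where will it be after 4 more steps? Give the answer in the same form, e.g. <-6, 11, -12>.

<3, -44, 10>

First: cycles through -6, 6, -1, 3 every 4 steps. Step 11 lands at position 3 of the cycle → 3.
Second: linear, -5 per step → -44 at step 11.
Third: linear, +2 per step → 10 at step 11.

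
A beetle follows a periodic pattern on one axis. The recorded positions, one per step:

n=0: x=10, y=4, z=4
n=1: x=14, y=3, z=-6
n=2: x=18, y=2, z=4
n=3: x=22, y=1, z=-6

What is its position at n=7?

X: linear, +4 per step → 38 at step 7.
Y: linear, -1 per step → -3 at step 7.
Z: cycles through 4, -6 every 2 steps. Step 7 lands at position 1 of the cycle → -6.

x=38, y=-3, z=-6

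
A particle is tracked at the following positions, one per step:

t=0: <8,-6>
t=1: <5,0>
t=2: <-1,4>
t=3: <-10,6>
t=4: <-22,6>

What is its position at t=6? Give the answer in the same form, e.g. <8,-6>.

<-55,0>

First differences are <-3,+6>, <-6,+4>, <-9,+2>, <-12,+0>; their common second difference is <-3,-2> (constant acceleration).
step 5: <-22,6> + <-15,-2> → <-37,4>
step 6: <-37,4> + <-18,-4> → <-55,0>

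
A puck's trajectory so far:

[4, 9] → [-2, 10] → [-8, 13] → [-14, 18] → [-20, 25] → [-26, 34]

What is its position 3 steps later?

First differences are [-6, +1], [-6, +3], [-6, +5], [-6, +7], [-6, +9]; their common second difference is [+0, +2] (constant acceleration).
step 6: [-26, 34] + [-6, +11] → [-32, 45]
step 7: [-32, 45] + [-6, +13] → [-38, 58]
step 8: [-38, 58] + [-6, +15] → [-44, 73]

[-44, 73]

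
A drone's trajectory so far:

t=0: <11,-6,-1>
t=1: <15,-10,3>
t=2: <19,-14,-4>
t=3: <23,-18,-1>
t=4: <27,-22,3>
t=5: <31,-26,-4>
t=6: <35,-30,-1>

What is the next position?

The first coordinate changes by +4 each step, so at step 7 it is 11 + 7·(4) = 39.
The second coordinate changes by -4 each step, so at step 7 it is -6 + 7·(-4) = -34.
The third coordinate repeats the cycle [-1, 3, -4] with period 3; step 7 mod 3 = 1, giving 3.

<39,-34,3>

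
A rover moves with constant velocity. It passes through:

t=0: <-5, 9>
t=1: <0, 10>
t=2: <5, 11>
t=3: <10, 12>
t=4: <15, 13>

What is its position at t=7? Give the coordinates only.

The position changes by <+5, +1> every step.
step 5: <15, 13> + <+5, +1> → <20, 14>
step 6: <20, 14> + <+5, +1> → <25, 15>
step 7: <25, 15> + <+5, +1> → <30, 16>

<30, 16>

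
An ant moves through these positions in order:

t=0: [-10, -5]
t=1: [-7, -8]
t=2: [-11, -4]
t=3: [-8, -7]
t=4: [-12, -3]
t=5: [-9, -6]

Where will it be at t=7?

[-10, -5]

Differencing gives [+3, -3], [-4, +4], [+3, -3], [-4, +4], [+3, -3]. This is the pattern [+3, -3], [-4, +4] repeated.
step 6: apply [-4, +4] → [-13, -2]
step 7: apply [+3, -3] → [-10, -5]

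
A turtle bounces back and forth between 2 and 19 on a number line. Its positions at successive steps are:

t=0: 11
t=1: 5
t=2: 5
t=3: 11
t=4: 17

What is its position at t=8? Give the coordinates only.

The value reflects between 2 and 19, moving 6 per step.
  step 5: 17 → 15
  step 6: 15 → 9
  step 7: 9 → 3
  step 8: 3 → 7

7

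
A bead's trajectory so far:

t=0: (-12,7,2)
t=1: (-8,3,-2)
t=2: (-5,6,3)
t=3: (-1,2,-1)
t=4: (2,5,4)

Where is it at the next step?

The moves between consecutive positions are (+4,-4,-4), (+3,+3,+5), (+4,-4,-4), (+3,+3,+5); they repeat the 2-cycle [(+4,-4,-4), (+3,+3,+5)].
step 5: apply (+4,-4,-4) → (6,1,0)

(6,1,0)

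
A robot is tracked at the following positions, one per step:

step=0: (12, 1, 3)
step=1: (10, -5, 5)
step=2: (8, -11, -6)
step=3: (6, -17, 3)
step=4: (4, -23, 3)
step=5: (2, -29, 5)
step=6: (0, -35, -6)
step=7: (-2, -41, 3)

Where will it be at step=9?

The first coordinate changes by -2 each step, so at step 9 it is 12 + 9·(-2) = -6.
The second coordinate changes by -6 each step, so at step 9 it is 1 + 9·(-6) = -53.
The third coordinate repeats the cycle [3, 5, -6, 3] with period 4; step 9 mod 4 = 1, giving 5.

(-6, -53, 5)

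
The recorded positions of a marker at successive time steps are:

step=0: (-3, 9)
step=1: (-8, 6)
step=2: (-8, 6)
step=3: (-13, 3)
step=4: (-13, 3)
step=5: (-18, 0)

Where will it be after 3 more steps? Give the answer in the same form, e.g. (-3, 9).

Step-to-step displacements: (-5, -3), (+0, +0), (-5, -3), (+0, +0), (-5, -3) — a repeating cycle of length 2.
step 6: apply (+0, +0) → (-18, 0)
step 7: apply (-5, -3) → (-23, -3)
step 8: apply (+0, +0) → (-23, -3)

(-23, -3)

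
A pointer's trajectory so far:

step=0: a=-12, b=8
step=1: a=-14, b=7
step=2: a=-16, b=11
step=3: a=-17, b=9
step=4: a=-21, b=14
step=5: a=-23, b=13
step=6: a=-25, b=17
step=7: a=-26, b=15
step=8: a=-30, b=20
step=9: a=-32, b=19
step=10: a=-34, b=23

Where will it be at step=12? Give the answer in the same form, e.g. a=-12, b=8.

Differencing gives (-2, -1), (-2, +4), (-1, -2), (-4, +5), (-2, -1), (-2, +4), (-1, -2), (-4, +5), (-2, -1), (-2, +4). This is the pattern (-2, -1), (-2, +4), (-1, -2), (-4, +5) repeated.
step 11: apply (-1, -2) → a=-35, b=21
step 12: apply (-4, +5) → a=-39, b=26

a=-39, b=26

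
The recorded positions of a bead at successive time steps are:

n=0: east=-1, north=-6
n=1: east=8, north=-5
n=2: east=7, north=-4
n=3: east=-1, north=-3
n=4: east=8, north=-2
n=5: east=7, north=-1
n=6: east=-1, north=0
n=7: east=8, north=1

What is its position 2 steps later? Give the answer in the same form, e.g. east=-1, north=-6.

East: cycles through -1, 8, 7 every 3 steps. Step 9 lands at position 0 of the cycle → -1.
North: linear, +1 per step → 3 at step 9.

east=-1, north=3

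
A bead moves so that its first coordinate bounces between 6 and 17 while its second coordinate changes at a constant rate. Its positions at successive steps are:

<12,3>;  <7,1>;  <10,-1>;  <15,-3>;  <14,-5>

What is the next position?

The first coordinate reflects between 6 and 17, moving 5 per step.
  step 5: 14 → 9
The second coordinate changes by -2 each step: at step 5 it is -7.

<9,-7>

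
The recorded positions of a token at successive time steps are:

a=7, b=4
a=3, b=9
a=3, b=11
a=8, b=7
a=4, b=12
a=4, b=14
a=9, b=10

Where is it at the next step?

a=5, b=15

Differencing gives (-4,+5), (+0,+2), (+5,-4), (-4,+5), (+0,+2), (+5,-4). This is the pattern (-4,+5), (+0,+2), (+5,-4) repeated.
step 7: apply (-4,+5) → a=5, b=15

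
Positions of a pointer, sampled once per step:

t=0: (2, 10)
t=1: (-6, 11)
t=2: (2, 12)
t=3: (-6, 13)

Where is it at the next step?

(2, 14)

First: cycles through 2, -6 every 2 steps. Step 4 lands at position 0 of the cycle → 2.
Second: linear, +1 per step → 14 at step 4.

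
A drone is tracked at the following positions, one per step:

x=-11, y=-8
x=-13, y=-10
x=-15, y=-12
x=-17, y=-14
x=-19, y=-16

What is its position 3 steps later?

Constant displacement of (-2, -2) per step.
step 5: x=-19, y=-16 + (-2, -2) → x=-21, y=-18
step 6: x=-21, y=-18 + (-2, -2) → x=-23, y=-20
step 7: x=-23, y=-20 + (-2, -2) → x=-25, y=-22

x=-25, y=-22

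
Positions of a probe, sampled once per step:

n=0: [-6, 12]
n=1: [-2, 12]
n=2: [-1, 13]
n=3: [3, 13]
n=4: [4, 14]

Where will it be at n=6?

The moves between consecutive positions are [+4, +0], [+1, +1], [+4, +0], [+1, +1]; they repeat the 2-cycle [[+4, +0], [+1, +1]].
step 5: apply [+4, +0] → [8, 14]
step 6: apply [+1, +1] → [9, 15]

[9, 15]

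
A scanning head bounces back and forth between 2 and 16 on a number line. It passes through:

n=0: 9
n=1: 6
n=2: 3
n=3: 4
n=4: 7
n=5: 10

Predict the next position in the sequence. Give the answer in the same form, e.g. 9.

13

The value travels 3 per step and bounces off the walls at 2 and 16.
  step 6: 10 → 13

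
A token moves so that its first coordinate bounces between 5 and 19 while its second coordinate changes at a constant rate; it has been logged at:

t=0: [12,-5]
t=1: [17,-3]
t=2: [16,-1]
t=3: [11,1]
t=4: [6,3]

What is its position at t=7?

The first coordinate reflects between 5 and 19, moving 5 per step.
  step 5: 6 → 9
  step 6: 9 → 14
  step 7: 14 → 19
The second coordinate changes by +2 each step: at step 7 it is 9.

[19,9]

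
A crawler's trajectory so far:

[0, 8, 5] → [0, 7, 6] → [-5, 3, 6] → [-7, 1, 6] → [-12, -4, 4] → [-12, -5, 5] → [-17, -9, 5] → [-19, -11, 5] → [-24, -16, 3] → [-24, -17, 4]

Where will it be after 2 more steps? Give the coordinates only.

The moves between consecutive positions are [+0, -1, +1], [-5, -4, +0], [-2, -2, +0], [-5, -5, -2], [+0, -1, +1], [-5, -4, +0], [-2, -2, +0], [-5, -5, -2], [+0, -1, +1]; they repeat the 4-cycle [[+0, -1, +1], [-5, -4, +0], [-2, -2, +0], [-5, -5, -2]].
step 10: apply [-5, -4, +0] → [-29, -21, 4]
step 11: apply [-2, -2, +0] → [-31, -23, 4]

[-31, -23, 4]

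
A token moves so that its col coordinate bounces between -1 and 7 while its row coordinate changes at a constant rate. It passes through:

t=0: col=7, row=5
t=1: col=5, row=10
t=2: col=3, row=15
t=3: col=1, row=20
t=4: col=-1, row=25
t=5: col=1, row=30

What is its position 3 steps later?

col=7, row=45

The col coordinate travels 2 per step and bounces off the walls at -1 and 7.
  step 6: 1 → 3
  step 7: 3 → 5
  step 8: 5 → 7
The row coordinate changes by +5 each step: at step 8 it is 45.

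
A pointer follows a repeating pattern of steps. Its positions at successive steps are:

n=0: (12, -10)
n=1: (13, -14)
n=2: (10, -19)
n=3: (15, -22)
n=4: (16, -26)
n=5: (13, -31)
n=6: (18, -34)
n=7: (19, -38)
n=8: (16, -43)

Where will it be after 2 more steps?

(22, -50)

Differencing gives (+1, -4), (-3, -5), (+5, -3), (+1, -4), (-3, -5), (+5, -3), (+1, -4), (-3, -5). This is the pattern (+1, -4), (-3, -5), (+5, -3) repeated.
step 9: apply (+5, -3) → (21, -46)
step 10: apply (+1, -4) → (22, -50)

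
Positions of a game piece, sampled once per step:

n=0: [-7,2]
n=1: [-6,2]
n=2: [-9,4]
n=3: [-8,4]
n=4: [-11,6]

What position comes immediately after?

[-10,6]

Differencing gives [+1,+0], [-3,+2], [+1,+0], [-3,+2]. This is the pattern [+1,+0], [-3,+2] repeated.
step 5: apply [+1,+0] → [-10,6]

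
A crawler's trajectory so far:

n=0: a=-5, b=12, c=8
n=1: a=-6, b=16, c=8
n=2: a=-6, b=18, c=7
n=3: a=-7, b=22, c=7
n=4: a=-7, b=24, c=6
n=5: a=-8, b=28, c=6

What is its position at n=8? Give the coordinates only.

a=-9, b=36, c=4

Step-to-step displacements: (-1,+4,+0), (+0,+2,-1), (-1,+4,+0), (+0,+2,-1), (-1,+4,+0) — a repeating cycle of length 2.
step 6: apply (+0,+2,-1) → a=-8, b=30, c=5
step 7: apply (-1,+4,+0) → a=-9, b=34, c=5
step 8: apply (+0,+2,-1) → a=-9, b=36, c=4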